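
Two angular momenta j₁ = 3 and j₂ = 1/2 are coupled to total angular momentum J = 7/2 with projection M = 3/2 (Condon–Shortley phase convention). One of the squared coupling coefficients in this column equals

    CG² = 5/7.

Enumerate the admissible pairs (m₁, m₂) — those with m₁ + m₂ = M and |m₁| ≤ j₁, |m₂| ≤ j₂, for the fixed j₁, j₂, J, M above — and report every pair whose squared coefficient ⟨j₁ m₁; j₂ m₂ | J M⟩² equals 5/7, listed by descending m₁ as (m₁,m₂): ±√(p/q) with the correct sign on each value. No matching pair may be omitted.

(1,1/2): +√(5/7)

Admissible pairs with m₁+m₂ = M = 3/2: (1,1/2), (2,-1/2)
  (m₁,m₂)=(2,-1/2): CG² = 2/7, CG = +√(2/7)
  (m₁,m₂)=(1,1/2): CG² = 5/7, CG = +√(5/7)   ← matches the target
Pairs with CG² = 5/7: (1,1/2): +√(5/7)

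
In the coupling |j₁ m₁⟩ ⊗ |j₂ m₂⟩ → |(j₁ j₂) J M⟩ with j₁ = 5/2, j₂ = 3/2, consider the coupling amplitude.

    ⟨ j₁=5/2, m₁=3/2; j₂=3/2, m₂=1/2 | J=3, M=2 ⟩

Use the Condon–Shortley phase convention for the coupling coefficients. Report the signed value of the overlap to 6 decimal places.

triangle: 1!·4!·2!/8! = 48/40320
(j±m)!: 4!·1!·2!·1!·5!·1! = 5760
prefactor² = (2J+1)·Δ·N² = 48
  k=0: +1/(0!·1!·1!·2!·3!·0!) = 1/12
  k=1: −1/(1!·0!·0!·1!·4!·1!) = -1/24
Σ = 1/24  ⇒  CG² = 48·(1/24)² = 1/12
CG = +√(1/12) = +0.288675

+√(1/12) ≈ +0.288675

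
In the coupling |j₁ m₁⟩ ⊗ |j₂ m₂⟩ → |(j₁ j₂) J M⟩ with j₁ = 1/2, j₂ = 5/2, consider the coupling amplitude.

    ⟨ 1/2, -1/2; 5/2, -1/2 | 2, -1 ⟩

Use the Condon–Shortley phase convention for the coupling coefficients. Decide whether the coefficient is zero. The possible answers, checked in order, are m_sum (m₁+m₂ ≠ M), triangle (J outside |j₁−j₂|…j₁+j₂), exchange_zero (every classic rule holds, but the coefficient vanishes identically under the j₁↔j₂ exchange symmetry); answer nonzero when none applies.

nonzero

m-sum: m₁+m₂ = -1/2+(-1/2) = -1, M = -1  ✓
triangle: |j₁−j₂| = 2 ≤ J = 2 ≤ j₁+j₂ = 3  ✓
exchange: j₁≠j₂ or m₁≠m₂ — the exchange symmetry imposes no constraint here
value check: CG = −√(1/3) = -0.577350 ≠ 0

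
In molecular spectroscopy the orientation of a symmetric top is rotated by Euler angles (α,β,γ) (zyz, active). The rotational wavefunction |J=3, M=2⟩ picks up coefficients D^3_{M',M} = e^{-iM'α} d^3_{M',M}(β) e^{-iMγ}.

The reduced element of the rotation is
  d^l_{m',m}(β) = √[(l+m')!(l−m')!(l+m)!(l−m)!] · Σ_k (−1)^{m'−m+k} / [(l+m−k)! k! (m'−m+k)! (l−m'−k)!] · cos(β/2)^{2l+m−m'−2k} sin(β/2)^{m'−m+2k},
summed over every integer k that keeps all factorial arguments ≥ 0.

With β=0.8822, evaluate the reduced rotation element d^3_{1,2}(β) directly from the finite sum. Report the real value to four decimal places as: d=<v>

d^3_{1,2}(β=0.8822) via the finite sum:
With c≡cos(β/2)=0.904283 and s≡sin(β/2)=0.426934, N=[24·2·120·1]^{1/2}=75.894664
k: max(0,(2)−(1))=1 … min(3+(2),3−(1))=2
  k=1: (−1)^0·75.8947/(24)·0.9043^5·0.4269^1 = +0.816361
  k=2: (−1)^1·75.8947/(12)·0.9043^3·0.4269^3 = -0.363937
d^3_{1,2}(0.8822) = +0.816361 -0.363937 = +0.452424

d=0.4524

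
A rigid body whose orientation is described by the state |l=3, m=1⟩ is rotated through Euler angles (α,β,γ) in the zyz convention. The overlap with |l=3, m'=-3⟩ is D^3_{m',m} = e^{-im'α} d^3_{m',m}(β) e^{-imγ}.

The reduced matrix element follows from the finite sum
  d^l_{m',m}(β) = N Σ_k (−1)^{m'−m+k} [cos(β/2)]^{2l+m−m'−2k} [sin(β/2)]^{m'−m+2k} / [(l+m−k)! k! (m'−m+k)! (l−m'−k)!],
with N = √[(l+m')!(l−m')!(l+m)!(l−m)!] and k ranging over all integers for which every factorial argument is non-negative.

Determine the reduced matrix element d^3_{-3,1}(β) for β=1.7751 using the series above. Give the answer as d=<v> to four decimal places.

d=0.5584

d^3_{-3,1}(β=1.7751) via the finite sum:
With c≡cos(β/2)=0.631314 and s≡sin(β/2)=0.775527, N=[1·720·24·2]^{1/2}=185.903201
k: max(0,(1)−(-3))=4 … min(3+(1),3−(-3))=4
  k=4: (−1)^0·185.9032/(48)·0.6313^2·0.7755^4 = +0.558374
d^3_{-3,1}(1.7751) = +0.558374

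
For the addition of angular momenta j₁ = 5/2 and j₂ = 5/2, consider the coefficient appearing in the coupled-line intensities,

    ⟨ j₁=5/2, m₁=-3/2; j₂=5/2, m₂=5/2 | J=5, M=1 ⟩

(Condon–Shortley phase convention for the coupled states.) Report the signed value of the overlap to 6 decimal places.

+0.154303

√[11·0!5!5!/11! · 1!4!5!0!6!4!] = √(1382400/7)
  +(−1)^0/∏(0,0,4,5,1,0)! = 1/2880  (running 1/2880)
⟨..|..⟩ = √(1382400/7)·(1/2880) = +0.154303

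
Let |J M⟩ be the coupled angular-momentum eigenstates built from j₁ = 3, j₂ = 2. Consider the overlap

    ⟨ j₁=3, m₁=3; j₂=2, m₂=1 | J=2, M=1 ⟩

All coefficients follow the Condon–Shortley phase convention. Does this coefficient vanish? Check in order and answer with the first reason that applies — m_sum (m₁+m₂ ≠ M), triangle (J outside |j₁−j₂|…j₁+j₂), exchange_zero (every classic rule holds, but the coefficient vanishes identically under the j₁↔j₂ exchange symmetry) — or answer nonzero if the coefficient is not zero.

m-sum: m₁+m₂ = 3+1 = 4, M = 1  ✗ ⇒ coefficient is 0

m_sum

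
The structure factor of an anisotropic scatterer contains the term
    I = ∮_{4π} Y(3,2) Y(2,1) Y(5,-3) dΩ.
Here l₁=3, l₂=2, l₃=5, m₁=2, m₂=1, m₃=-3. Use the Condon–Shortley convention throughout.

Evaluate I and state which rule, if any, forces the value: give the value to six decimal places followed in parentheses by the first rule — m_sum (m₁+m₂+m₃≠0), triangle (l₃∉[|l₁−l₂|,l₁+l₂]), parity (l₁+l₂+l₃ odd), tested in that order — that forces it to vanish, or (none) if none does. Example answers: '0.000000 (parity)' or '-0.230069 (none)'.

m-sum 0 ✓  L=10 even ✓  1≤5≤5 ✓
Π(2lᵢ+1) = 7×5×11 = 385
triangle coeff Δ(3,2,5) = 1/2310
Σ_t [0,0]: t=0:+1/144 = 1/144
(3j)²=10/231 [(3 2 5; 0 0 0)], sign=-1
Σ_t [0,0]: t=0:+1/720 = 1/720
(3j)²=8/165 [(3 2 5; 2 1 -3)], sign=+1
⇒ 4πI² = 80/99
I = (-1)√(80/99/(4π)) = -0.25358436
No selection rule forces the value: the integral is nonzero (none).

-0.253584 (none)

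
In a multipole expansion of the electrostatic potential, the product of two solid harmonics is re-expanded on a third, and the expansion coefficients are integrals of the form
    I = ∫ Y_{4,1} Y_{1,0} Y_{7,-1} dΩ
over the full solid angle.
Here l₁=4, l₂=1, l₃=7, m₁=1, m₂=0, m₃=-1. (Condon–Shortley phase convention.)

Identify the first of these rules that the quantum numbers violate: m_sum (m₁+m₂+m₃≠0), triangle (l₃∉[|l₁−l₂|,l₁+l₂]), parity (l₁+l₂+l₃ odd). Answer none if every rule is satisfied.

Σmᵢ = 0  ✓
l₃∈[|l₁−l₂|,l₁+l₂]=[3,5] required, l₃=7 fails  ✗
Σlᵢ = 12 ⇒ even

triangle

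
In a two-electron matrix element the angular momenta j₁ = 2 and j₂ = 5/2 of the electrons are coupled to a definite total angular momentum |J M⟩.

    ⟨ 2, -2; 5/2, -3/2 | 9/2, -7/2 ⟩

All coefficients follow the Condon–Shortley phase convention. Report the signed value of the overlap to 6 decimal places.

+√(5/9) = +0.745356

triangle: 0!*4!*5!/10! = 2880/3628800
(j±m)!: 0!*4!*1!*4!*1!*8! = 23224320
prefactor² = (2J+1)*Δ*N² = 184320
  k=0: +1/(0!*0!*4!*1!*0!*4!) = 1/576
Σ = 1/576  ⇒  CG² = 184320*(1/576)² = 5/9
CG = +√(5/9) = +0.745356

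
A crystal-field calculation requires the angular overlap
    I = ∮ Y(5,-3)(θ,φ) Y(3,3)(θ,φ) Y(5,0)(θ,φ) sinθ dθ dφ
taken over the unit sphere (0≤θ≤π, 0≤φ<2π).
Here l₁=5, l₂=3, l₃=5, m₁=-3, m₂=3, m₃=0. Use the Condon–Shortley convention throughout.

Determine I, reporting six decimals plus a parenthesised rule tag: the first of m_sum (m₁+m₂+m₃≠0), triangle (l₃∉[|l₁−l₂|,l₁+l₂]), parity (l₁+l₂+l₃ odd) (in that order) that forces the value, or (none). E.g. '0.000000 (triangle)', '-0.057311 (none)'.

Σlᵢ=13 odd — θ-integrand is odd under cosθ→−cosθ; I=0

0.000000 (parity)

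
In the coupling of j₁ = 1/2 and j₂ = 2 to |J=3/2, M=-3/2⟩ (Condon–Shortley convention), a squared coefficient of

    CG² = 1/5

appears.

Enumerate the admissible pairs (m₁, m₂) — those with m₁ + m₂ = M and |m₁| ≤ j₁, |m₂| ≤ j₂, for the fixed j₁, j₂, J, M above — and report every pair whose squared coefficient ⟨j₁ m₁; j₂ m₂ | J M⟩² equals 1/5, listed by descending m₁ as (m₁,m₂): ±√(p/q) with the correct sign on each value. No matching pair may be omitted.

Admissible pairs with m₁+m₂ = M = -3/2: (-1/2,-1), (1/2,-2)
  (m₁,m₂)=(1/2,-2): CG² = 4/5, CG = +√(4/5)
  (m₁,m₂)=(-1/2,-1): CG² = 1/5, CG = −√(1/5)   ← matches the target
Pairs with CG² = 1/5: (-1/2,-1): −√(1/5)

(-1/2,-1): −√(1/5)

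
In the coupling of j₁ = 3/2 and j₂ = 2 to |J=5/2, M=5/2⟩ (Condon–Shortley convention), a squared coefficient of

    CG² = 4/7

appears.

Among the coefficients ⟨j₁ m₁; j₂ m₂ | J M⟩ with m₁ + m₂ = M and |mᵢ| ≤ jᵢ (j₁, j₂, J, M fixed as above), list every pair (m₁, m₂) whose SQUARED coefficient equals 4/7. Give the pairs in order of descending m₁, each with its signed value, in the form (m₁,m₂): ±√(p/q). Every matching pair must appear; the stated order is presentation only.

Admissible pairs with m₁+m₂ = M = 5/2: (1/2,2), (3/2,1)
  (m₁,m₂)=(3/2,1): CG² = 3/7, CG = +√(3/7)
  (m₁,m₂)=(1/2,2): CG² = 4/7, CG = −√(4/7)   ← matches the target
Pairs with CG² = 4/7: (1/2,2): −√(4/7)

(1/2,2): −√(4/7)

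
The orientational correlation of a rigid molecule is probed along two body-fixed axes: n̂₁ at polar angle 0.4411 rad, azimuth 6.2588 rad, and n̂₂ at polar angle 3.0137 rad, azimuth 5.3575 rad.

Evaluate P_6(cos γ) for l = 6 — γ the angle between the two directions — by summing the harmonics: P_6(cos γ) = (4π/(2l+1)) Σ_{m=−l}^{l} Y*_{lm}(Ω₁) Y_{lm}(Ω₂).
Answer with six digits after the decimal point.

Term-by-term m-sum for l=6 (normalisation 4π/13 = 0.966644):
  term(m=-6) = (0.000000, -0.000000)   from Y*(Ω₁)=(0.002894, -0.000426), Y(Ω₂)=(0.000002, -0.000001)
  term(m=-5) = (0.000000, 0.000001)   from Y*(Ω₁)=(0.021305, -0.002611), Y(Ω₂)=(0.000005, 0.000056)
  term(m=-4) = (-0.000079, -0.000039)   from Y*(Ω₁)=(0.094318, -0.009229), Y(Ω₂)=(-0.000785, -0.000493)
  term(m=-3) = (0.002609, -0.001221)   from Y*(Ω₁)=(0.274066, -0.020085), Y(Ω₂)=(0.009795, -0.003738)
  term(m=-2) = (-0.009185, 0.038911)   from Y*(Ω₁)=(0.494950, -0.024158), Y(Ω₂)=(-0.022341, 0.077526)
  term(m=-1) = (-0.096783, -0.122288)   from Y*(Ω₁)=(0.403002, -0.009829), Y(Ω₂)=(-0.232615, -0.309116)
  term(m=+0) = (-0.187008, -0.000000)   from Y*(Ω₁)=(-0.220094, -0.000000), Y(Ω₂)=(0.849672, 0.000000)
  term(m=+1) = (-0.096783, 0.122288)   from Y*(Ω₁)=(-0.403002, -0.009829), Y(Ω₂)=(0.232615, -0.309116)
  term(m=+2) = (-0.009185, -0.038911)   from Y*(Ω₁)=(0.494950, 0.024158), Y(Ω₂)=(-0.022341, -0.077526)
  term(m=+3) = (0.002609, 0.001221)   from Y*(Ω₁)=(-0.274066, -0.020085), Y(Ω₂)=(-0.009795, -0.003738)
  term(m=+4) = (-0.000079, 0.000039)   from Y*(Ω₁)=(0.094318, 0.009229), Y(Ω₂)=(-0.000785, 0.000493)
  term(m=+5) = (0.000000, -0.000001)   from Y*(Ω₁)=(-0.021305, -0.002611), Y(Ω₂)=(-0.000005, 0.000056)
  term(m=+6) = (0.000000, 0.000000)   from Y*(Ω₁)=(0.002894, 0.000426), Y(Ω₂)=(0.000002, 0.000001)
Total Σ_m = (-0.393881, 0.000000). Multiply by 0.966644: (-0.380743, 0.000000). P_6(cos γ) = -0.380743

-0.380743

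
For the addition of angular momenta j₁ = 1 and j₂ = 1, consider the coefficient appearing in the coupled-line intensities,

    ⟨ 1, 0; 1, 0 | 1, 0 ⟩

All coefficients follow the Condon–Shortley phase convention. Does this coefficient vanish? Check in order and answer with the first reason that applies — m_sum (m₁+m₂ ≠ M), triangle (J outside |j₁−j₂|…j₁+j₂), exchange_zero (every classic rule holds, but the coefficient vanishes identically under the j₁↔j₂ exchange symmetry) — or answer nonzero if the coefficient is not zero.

m-sum: m₁+m₂ = 0+0 = 0, M = 0  ✓
triangle: |j₁−j₂| = 0 ≤ J = 1 ≤ j₁+j₂ = 2  ✓
exchange: j₁=j₂ and m₁=m₂, and (−1)^(j₁+j₂−J) = (−1)^1 = −1 forces ⟨j₁m₁;j₂m₂|JM⟩ = −⟨j₂m₂;j₁m₁|JM⟩ = −⟨j₁m₁;j₂m₂|JM⟩ ⇒ the coefficient vanishes identically
Racah sum check: Σ_k collapses to 0 ⇒ CG = 0

exchange_zero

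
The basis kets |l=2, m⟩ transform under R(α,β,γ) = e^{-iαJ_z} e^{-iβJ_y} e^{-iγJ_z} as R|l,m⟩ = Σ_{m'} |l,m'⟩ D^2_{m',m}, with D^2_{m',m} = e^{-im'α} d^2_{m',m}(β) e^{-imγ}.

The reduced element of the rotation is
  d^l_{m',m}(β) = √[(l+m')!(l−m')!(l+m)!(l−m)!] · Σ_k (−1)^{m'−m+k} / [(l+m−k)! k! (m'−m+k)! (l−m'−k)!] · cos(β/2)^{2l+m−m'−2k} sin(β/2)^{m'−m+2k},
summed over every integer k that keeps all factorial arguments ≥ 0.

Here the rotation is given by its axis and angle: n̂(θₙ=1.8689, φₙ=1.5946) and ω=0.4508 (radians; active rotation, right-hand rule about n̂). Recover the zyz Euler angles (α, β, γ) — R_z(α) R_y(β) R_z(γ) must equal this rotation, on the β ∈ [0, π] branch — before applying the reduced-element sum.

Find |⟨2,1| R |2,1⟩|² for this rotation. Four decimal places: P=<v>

Axis–angle → zyz. n̂ = (sinθₙcosφₙ, sinθₙsinφₙ, cosθₙ) = (-0.022752, +0.955624, -0.293708), ω = 0.4508.
R = I cosω + sinω [n̂]ₓ + (1−cosω) n̂n̂ᵀ gives
  R = [+0.900151, +0.125792, +0.417019; -0.130136, +0.991330, -0.018127; -0.415684, -0.037952, +0.908717]
β = atan2(√(R₁₃²+R₂₃²), R₃₃) = 0.430597; α = atan2(R₂₃, R₁₃) mod 2π = 6.239744; γ = atan2(R₃₂, −R₃₁) mod 2π = 6.192137
First d^2_{1,1}(β=0.4306), then the phase factors e^{-i(1)α} and e^{-i(1)γ}:
Half-angle: c=0.976913, s=0.213639. N=√(6·1·6·1)=6.000000
The bounds max(0,m−m')=0 and min(l+m,l−m')=1 give 2 terms
  k=0: (−1)^0·6.0000/(6)·0.9769^4·0.2136^0 = +0.910800
  k=1: (−1)^1·6.0000/(2)·0.9769^2·0.2136^2 = -0.130675
d^2_{1,1}(0.4306) = +0.910800 -0.130675 = +0.780125
|D^2_{1,1}|² = |d^2_{1,1}(β)|² = (+0.780125)² = 0.608594 (the z-rotation phases have unit modulus)

P=0.6086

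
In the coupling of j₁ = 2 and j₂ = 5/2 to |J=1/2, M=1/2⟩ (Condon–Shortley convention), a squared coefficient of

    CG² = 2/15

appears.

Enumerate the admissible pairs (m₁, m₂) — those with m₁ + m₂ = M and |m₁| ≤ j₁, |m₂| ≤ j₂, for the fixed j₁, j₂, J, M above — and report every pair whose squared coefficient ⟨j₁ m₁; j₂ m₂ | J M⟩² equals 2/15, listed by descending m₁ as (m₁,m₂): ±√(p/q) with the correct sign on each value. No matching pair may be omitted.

Admissible pairs with m₁+m₂ = M = 1/2: (-2,5/2), (-1,3/2), (0,1/2), (1,-1/2), (2,-3/2)
  (m₁,m₂)=(2,-3/2): CG² = 1/15, CG = +√(1/15)
  (m₁,m₂)=(1,-1/2): CG² = 2/15, CG = −√(2/15)   ← matches the target
  (m₁,m₂)=(0,1/2): CG² = 1/5, CG = +√(1/5)
  (m₁,m₂)=(-1,3/2): CG² = 4/15, CG = −√(4/15)
  (m₁,m₂)=(-2,5/2): CG² = 1/3, CG = +√(1/3)
Pairs with CG² = 2/15: (1,-1/2): −√(2/15)

(1,-1/2): −√(2/15)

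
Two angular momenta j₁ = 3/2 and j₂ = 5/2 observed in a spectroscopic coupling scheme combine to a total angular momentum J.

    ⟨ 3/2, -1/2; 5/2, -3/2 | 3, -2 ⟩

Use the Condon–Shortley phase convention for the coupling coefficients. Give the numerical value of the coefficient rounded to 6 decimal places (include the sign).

triangle: 1!×2!×4!/8! = 48/40320
(j±m)!: 1!×2!×1!×4!×1!×5! = 5760
prefactor² = (2J+1)×Δ×N² = 48
  k=0: +1/(0!×1!×2!×1!×0!×3!) = 1/12
  k=1: −1/(1!×0!×1!×0!×1!×4!) = -1/24
Σ = 1/24  ⇒  CG² = 48×(1/24)² = 1/12
CG = +√(1/12) = +0.288675

+√(1/12) ≈ +0.288675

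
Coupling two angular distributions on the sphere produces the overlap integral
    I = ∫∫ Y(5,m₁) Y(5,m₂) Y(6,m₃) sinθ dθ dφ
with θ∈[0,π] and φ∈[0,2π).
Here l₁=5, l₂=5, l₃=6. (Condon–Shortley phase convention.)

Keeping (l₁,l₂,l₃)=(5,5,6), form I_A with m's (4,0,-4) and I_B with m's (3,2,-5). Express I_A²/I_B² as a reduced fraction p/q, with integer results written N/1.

Same 5,5,6: normalisation and zero-m 3j drop out of the ratio.
A: Δ: 4! 6! 6! / 17! → 1/28588560; sum: t=0:+1/345600 t=1:−1/207360 = -1/518400; 3j²(5 5 6; 4 0 -4) = Δ·Π!·Σ² = 12/2431  (sign -1)
B: Δ: 4! 6! 6! / 17! → 1/28588560; sum: t=1:−1/518400 t=2:+1/345600 = 1/1036800; 3j²(5 5 6; 3 2 -5) = Δ·Π!·Σ² = 7/2210  (sign -1)
I_A²/I_B² = (12/2431)/(7/2210) = 120/77

120/77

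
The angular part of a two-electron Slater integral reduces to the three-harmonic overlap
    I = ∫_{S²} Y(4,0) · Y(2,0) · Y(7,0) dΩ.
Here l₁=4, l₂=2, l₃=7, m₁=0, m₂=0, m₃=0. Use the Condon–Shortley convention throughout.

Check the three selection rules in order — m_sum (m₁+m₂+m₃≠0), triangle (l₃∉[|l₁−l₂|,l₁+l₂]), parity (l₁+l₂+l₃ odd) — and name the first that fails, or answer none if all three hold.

triangle

Σmᵢ = 0  ✓
l₃∈[|l₁−l₂|,l₁+l₂]=[2,6] required, l₃=7 fails  ✗
Σlᵢ = 13 ⇒ odd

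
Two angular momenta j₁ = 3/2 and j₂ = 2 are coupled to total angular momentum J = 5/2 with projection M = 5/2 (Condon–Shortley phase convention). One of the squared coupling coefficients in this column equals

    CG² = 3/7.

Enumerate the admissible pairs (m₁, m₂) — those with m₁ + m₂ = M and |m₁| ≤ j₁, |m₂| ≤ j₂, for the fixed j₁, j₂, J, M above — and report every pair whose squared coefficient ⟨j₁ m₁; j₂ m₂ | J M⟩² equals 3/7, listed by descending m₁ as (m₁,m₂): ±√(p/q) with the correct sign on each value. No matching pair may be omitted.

(3/2,1): +√(3/7)

Admissible pairs with m₁+m₂ = M = 5/2: (1/2,2), (3/2,1)
  (m₁,m₂)=(3/2,1): CG² = 3/7, CG = +√(3/7)   ← matches the target
  (m₁,m₂)=(1/2,2): CG² = 4/7, CG = −√(4/7)
Pairs with CG² = 3/7: (3/2,1): +√(3/7)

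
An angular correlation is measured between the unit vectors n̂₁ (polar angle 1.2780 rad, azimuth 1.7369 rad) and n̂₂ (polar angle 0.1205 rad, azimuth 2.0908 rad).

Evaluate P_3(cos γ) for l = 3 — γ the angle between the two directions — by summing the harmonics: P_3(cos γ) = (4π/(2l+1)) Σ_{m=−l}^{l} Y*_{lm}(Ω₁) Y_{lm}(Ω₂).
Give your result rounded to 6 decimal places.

-0.438259

Expand P_3 via completeness: Σ_{m} conj(Y_{3,m}) at Ω₁ times Y_{3,m} at Ω₂ —
  m=-3: Y*=0.17502 - 0.32166j  Y=0.00072 + 0.00001j  product 0.00013 - 0.00023j
  m=-2: Y*=-0.25562 - 0.08819j  Y=-0.00742 + 0.01264j  product 0.00301 - 0.00258j
  m=-1: Y*=0.02985 - 0.17805j  Y=-0.07582 - 0.13242j  product -0.02584 + 0.00955j
  m=+0: Y*=-0.27827 + 0.00000j  Y=0.71417 + 0.00000j  product -0.19873 + 0.00000j
  m=+1: Y*=-0.02985 - 0.17805j  Y=0.07582 - 0.13242j  product -0.02584 - 0.00955j
  m=+2: Y*=-0.25562 + 0.08819j  Y=-0.00742 - 0.01264j  product 0.00301 + 0.00258j
  m=+3: Y*=-0.17502 - 0.32166j  Y=-0.00072 + 0.00001j  product 0.00013 + 0.00023j
Total Σ_m = -0.24413 - 0.00000j. Multiply by 1.795196: -0.43826 - 0.00000j. P_3(cos γ) = -0.438259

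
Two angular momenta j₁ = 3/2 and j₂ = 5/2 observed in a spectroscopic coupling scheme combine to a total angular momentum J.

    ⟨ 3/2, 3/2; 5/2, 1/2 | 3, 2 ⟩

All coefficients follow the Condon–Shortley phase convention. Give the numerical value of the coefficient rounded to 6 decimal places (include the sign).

triangle: 1!·2!·4!/8! = 48/40320
(j±m)!: 3!·0!·3!·2!·5!·1! = 8640
prefactor² = (2J+1)·Δ·N² = 72
  k=0: +1/(0!·1!·0!·3!·2!·1!) = 1/12
Σ = 1/12  ⇒  CG² = 72·(1/12)² = 1/2
CG = +√(1/2) = +0.707107

+√(1/2) = +0.707107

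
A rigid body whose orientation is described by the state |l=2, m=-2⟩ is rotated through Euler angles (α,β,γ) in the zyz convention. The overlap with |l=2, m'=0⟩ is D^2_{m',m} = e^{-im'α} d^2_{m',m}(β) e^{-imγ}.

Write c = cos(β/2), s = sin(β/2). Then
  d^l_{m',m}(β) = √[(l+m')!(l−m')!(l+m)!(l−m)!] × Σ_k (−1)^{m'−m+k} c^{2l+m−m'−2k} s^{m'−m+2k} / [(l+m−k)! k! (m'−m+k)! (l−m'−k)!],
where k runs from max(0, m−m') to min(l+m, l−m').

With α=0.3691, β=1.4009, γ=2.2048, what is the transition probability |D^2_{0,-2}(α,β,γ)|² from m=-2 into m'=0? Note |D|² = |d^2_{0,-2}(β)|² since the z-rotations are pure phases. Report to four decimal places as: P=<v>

First d^2_{0,-2}(β=1.4009), then the phase factors e^{-i(0)α} and e^{-i(-2)γ}:
Half-angle: c=0.764552, s=0.644562. N=√(2·2·1·24)=9.797959
k∈{0} keeps every argument non-negative
  k=0: (−1)^2·9.7980/(4)·0.7646^2·0.6446^2 = +0.594866
d^2_{0,-2}(1.4009) = +0.594866
|D^2_{0,-2}|² = |d^2_{0,-2}(β)|² = (+0.594866)² = 0.353865 (the z-rotation phases have unit modulus)

P=0.3539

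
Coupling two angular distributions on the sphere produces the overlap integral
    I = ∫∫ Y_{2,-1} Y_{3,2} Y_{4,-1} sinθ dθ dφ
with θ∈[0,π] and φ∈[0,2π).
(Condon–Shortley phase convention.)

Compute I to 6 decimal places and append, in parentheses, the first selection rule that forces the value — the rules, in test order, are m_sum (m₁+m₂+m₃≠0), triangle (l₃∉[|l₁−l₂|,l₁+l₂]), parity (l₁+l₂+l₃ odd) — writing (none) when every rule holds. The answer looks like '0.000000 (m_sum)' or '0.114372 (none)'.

0.000000 (parity)

Σlᵢ=9 odd — θ-integrand is odd under cosθ→−cosθ; I=0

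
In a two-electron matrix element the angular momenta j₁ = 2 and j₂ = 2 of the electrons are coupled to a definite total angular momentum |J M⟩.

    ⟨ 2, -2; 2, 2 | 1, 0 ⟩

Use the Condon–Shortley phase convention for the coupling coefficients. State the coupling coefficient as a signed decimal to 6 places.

−√(2/5) = -0.632456

j₁+j₂−J=3  J+j₁−j₂=1  J−j₁+j₂=1  j₁+j₂+J+1=6
(j₁±m₁, j₂±m₂, J±M) = (0,4,4,0,1,1)
P² = 72/5
sum k=3..3:
  [3] −1/6 = -1/6
S = -1/6
C² = P²·S² = 2/5 ; C = -0.632456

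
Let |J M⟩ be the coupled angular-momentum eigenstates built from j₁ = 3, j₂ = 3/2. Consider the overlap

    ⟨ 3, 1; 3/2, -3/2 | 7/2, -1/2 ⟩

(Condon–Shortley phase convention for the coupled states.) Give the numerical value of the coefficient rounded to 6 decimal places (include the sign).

+√(8/21) ≈ +0.617213

j₁+j₂−J=1  J+j₁−j₂=5  J−j₁+j₂=2  j₁+j₂+J+1=9
(j₁±m₁, j₂±m₂, J±M) = (4,2,0,3,3,4)
P² = 1536/7
sum k=0..0:
  [0] +1/24 = 1/24
S = 1/24
C² = P²·S² = 8/21 ; C = +0.617213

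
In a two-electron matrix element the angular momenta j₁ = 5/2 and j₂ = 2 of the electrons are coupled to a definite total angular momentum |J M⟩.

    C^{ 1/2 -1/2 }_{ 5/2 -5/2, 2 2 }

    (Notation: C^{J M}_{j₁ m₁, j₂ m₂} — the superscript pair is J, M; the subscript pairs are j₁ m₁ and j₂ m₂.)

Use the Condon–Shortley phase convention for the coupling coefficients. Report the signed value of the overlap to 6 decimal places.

√[2·4!1!0!/6! · 0!5!4!0!0!1!] = √(192)
  +(−1)^4/∏(4,0,1,0,0,0)! = 1/24  (running 1/24)
⟨..|..⟩ = √(192)·(1/24) = +0.577350

+√(1/3) = +0.577350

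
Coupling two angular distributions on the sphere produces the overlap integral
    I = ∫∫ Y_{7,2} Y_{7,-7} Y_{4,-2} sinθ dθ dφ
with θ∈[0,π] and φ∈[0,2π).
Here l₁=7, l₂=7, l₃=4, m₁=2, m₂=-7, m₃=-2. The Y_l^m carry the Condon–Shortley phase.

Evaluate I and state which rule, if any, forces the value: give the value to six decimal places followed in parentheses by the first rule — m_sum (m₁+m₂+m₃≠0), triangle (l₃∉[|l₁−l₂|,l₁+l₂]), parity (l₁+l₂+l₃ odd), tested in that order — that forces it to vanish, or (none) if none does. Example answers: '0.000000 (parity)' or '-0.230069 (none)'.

m-sum = 2 − 7 − 2 = -7 ≠ 0 ⇒ I = 0

0.000000 (m_sum)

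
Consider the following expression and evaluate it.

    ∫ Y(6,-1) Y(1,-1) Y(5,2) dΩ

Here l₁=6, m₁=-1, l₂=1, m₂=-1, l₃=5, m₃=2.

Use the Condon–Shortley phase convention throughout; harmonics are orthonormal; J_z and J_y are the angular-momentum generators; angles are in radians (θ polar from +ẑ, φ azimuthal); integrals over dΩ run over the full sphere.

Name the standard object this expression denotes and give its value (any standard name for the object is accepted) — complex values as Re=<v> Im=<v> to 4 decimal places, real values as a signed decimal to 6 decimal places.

Gaunt coefficient, -0.129207

This is a Gaunt coefficient — the integral of a triple product of spherical harmonics over the sphere.
Checks pass: Σm=0; 12 even; l₃=5∈[5,7].
(2·6+1)(2·1+1)(2·5+1) = 429
Δ: 2! 10! 0! / 13! → 1/858
sum: t=1:−1/14400 = -1/14400
3j²(6 1 5; 0 0 0) = Δ·Π!·Σ² = 6/143  (sign +1)
sum: t=0:+1/60480 = 1/60480
3j²(6 1 5; -1 -1 2) = Δ·Π!·Σ² = 5/429  (sign -1)
combine: 4πI² = 429·6/143·5/429 = 30/143
take √, sign -1: I = -0.12920749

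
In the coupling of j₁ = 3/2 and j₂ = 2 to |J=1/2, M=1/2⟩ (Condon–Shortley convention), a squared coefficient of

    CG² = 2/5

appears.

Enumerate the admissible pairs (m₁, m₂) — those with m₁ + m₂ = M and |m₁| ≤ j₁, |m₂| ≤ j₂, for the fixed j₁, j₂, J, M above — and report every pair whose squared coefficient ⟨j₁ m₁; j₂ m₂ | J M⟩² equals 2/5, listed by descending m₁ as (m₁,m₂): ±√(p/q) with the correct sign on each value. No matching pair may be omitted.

(-3/2,2): −√(2/5)

Admissible pairs with m₁+m₂ = M = 1/2: (-3/2,2), (-1/2,1), (1/2,0), (3/2,-1)
  (m₁,m₂)=(3/2,-1): CG² = 1/10, CG = +√(1/10)
  (m₁,m₂)=(1/2,0): CG² = 1/5, CG = −√(1/5)
  (m₁,m₂)=(-1/2,1): CG² = 3/10, CG = +√(3/10)
  (m₁,m₂)=(-3/2,2): CG² = 2/5, CG = −√(2/5)   ← matches the target
Pairs with CG² = 2/5: (-3/2,2): −√(2/5)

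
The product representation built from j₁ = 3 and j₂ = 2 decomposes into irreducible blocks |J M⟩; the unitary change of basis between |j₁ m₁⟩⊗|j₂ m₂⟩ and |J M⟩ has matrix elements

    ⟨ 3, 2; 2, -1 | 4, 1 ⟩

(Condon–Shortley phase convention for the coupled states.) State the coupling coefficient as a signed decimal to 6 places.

j₁+j₂−J=1  J+j₁−j₂=5  J−j₁+j₂=3  j₁+j₂+J+1=10
(j₁±m₁, j₂±m₂, J±M) = (5,1,1,3,5,3)
P² = 6480/7
sum k=0..1:
  [0] +1/48 = 1/48
  [1] −1/720 = -1/720
S = 7/360
C² = P²·S² = 7/20 ; C = +0.591608

+√(7/20) = +0.591608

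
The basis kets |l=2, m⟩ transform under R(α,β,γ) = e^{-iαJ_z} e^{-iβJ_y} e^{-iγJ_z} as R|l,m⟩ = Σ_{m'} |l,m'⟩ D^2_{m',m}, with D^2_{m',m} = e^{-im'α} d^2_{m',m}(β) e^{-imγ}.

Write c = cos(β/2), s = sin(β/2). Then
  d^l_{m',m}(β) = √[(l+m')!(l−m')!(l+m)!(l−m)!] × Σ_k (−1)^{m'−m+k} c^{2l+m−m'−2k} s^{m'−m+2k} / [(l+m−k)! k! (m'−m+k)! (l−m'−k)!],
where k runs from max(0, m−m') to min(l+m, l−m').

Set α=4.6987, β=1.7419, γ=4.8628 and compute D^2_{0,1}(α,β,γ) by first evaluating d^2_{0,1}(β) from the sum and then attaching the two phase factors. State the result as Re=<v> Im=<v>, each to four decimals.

Re=-0.0308 Im=-0.2032

D^2_{0,1}(4.6987,1.7419,4.8628) = e^{-i·0·4.6987}·d^2_{0,1}(1.7419)·e^{-i·1·4.8628}. Compute d first:
c=cos(1.741900/2)=0.644100, s=sin(1.741900/2)=0.764941; N=√[2·2·6·1]=4.898979
k∈{1,2} keeps every argument non-negative
  k=1: (−1)^0·4.8990/(2)·0.6441^3·0.7649^1 = +0.500684
  k=2: (−1)^1·4.8990/(2)·0.6441^1·0.7649^3 = -0.706176
d^2_{0,1}(1.7419) = +0.500684 -0.706176 = -0.205492
D = (+1.000000+0.000000i)·(-0.205492)·(+0.149845+0.988710i) = -0.030792-0.203172i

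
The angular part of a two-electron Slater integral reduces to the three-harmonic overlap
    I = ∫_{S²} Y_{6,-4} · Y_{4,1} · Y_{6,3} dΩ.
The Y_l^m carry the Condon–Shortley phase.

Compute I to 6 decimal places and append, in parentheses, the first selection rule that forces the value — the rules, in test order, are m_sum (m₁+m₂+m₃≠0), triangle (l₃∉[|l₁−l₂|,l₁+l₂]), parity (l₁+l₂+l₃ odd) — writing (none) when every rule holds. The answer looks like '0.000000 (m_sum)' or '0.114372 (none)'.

0.077598 (none)

Checks pass: Σm=0; 16 even; l₃=6∈[2,10].
(2·6+1)(2·4+1)(2·6+1) = 1521
Δ: 4! 8! 4! / 17! → 1/15315300
sum: t=0:+1/829440 t=1:−1/25920 t=2:+1/9216 t=3:−1/25920 t=4:+1/829440 = 7/207360
3j²(6 4 6; 0 0 0) = Δ·Π!·Σ² = 28/2431  (sign +1)
sum: t=2:+1/967680 t=3:−1/120960 t=4:+1/207360 = -1/414720
3j²(6 4 6; -4 1 3) = Δ·Π!·Σ² = 21/4862  (sign +1)
combine: 4πI² = 1521·28/2431·21/4862 = 2646/34969
take √, sign +1: I = 0.07759762
No selection rule forces the value: the integral is nonzero (none).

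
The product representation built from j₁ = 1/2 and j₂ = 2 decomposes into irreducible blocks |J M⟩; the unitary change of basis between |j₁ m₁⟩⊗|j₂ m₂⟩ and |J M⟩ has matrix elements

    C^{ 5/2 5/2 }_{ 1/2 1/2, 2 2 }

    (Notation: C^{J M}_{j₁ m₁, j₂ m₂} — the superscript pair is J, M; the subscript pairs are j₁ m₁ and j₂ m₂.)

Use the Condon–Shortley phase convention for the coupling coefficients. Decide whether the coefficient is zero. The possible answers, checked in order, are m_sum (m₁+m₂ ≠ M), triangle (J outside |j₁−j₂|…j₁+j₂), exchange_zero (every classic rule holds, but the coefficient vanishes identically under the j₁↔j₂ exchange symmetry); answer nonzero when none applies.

m-sum: m₁+m₂ = 1/2+2 = 5/2, M = 5/2  ✓
triangle: |j₁−j₂| = 3/2 ≤ J = 5/2 ≤ j₁+j₂ = 5/2  ✓
exchange: j₁≠j₂ or m₁≠m₂ — the exchange symmetry imposes no constraint here
value check: CG = +1 = +1.000000 ≠ 0

nonzero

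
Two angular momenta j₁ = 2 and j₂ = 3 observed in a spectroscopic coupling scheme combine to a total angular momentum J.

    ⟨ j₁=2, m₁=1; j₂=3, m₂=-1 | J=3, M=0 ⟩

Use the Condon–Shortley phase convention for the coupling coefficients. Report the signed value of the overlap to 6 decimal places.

+√(1/30) = +0.182574

triangle: 2!·2!·4!/9! = 96/362880
(j±m)!: 3!·1!·2!·4!·3!·3! = 10368
prefactor² = (2J+1)·Δ·N² = 96/5
  k=0: +1/(0!·2!·1!·2!·1!·2!) = 1/8
  k=1: −1/(1!·1!·0!·1!·2!·3!) = -1/12
Σ = 1/24  ⇒  CG² = 96/5·(1/24)² = 1/30
CG = +√(1/30) = +0.182574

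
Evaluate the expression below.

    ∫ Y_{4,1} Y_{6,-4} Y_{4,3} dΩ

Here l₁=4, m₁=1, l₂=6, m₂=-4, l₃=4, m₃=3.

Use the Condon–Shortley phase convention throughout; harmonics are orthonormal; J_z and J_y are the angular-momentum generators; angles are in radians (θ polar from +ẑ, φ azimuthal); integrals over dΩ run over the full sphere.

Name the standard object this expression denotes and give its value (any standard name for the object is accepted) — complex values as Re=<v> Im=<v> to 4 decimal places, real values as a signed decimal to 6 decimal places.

This is a Gaunt coefficient — the integral of a triple product of spherical harmonics over the sphere.
m-sum 0 ✓  L=14 even ✓  2≤4≤10 ✓
Π(2lᵢ+1) = 9×13×9 = 1053
triangle coeff Δ(4,6,4) = 1/1261260
Σ_t [2,4]: t=2:+1/4608 t=3:−1/1296 t=4:+1/4608 = -7/20736
(3j)²=20/1287 [(4 6 4; 0 0 0)], sign=-1
Σ_t [1,2]: t=1:−1/28800 t=2:+1/34560 = -1/172800
(3j)²=1/1430 [(4 6 4; 1 -4 3)], sign=+1
⇒ 4πI² = 18/1573
I = (-1)√(18/1573/(4π)) = -0.03017637

Gaunt coefficient, -0.030176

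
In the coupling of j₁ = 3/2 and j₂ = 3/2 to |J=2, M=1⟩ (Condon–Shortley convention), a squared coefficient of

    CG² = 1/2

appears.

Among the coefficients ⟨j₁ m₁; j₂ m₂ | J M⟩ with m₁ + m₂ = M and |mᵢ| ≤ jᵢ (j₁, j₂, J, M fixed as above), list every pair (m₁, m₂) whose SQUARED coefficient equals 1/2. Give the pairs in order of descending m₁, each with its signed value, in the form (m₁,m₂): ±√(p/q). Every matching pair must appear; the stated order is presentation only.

Admissible pairs with m₁+m₂ = M = 1: (-1/2,3/2), (1/2,1/2), (3/2,-1/2)
  (m₁,m₂)=(3/2,-1/2): CG² = 1/2, CG = +√(1/2)   ← matches the target
  (m₁,m₂)=(1/2,1/2): CG² = 0/1, CG = 0
  (m₁,m₂)=(-1/2,3/2): CG² = 1/2, CG = −√(1/2)   ← matches the target
Pairs with CG² = 1/2: (3/2,-1/2): +√(1/2); (-1/2,3/2): −√(1/2)

(3/2,-1/2): +√(1/2); (-1/2,3/2): −√(1/2)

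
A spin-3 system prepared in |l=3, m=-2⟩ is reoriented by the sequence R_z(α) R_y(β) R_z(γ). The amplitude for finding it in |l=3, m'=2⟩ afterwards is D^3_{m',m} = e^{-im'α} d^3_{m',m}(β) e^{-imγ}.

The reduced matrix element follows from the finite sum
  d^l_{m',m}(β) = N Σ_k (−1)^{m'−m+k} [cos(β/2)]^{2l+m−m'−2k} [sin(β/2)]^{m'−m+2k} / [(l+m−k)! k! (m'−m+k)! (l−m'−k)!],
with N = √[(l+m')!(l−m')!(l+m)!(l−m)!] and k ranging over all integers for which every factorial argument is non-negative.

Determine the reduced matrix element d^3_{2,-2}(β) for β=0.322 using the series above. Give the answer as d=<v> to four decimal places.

d=0.0032

d^3_{2,-2}(β=0.3220) via the finite sum:
c=cos(0.322000/2)=0.987067, s=sin(0.322000/2)=0.160305; N=√[120·1·1·120]=120.000000
k∈{0,1} keeps every argument non-negative
  k=0: (−1)^4·120.0000/(24)·0.9871^2·0.1603^4 = +0.003217
  k=1: (−1)^5·120.0000/(120)·0.9871^0·0.1603^6 = -0.000017
d^3_{2,-2}(0.3220) = +0.003217 -0.000017 = +0.003200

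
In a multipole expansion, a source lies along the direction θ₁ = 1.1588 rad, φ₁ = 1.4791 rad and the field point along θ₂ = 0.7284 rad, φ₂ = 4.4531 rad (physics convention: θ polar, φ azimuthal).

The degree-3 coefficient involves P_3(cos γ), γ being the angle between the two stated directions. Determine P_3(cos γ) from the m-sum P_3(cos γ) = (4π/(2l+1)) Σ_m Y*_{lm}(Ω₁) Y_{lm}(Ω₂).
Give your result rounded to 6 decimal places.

Summing Y*_{l m}(θ₁,φ₁)·Y_{l m}(θ₂,φ₂) over m ∈ [−3, 3]; prefactor 4π/(2·3+1) = 1.795196:
  m=-3: (-0.08720 - 0.30894j) × (0.08637 - 0.08768j) = -0.03462 - 0.01904j  (running Σ = -0.03462 - 0.01904j)
  m=-2: (-0.33786 + 0.06266j) × (-0.29352 - 0.16750j) = 0.10966 + 0.03820j  (running Σ = 0.07505 + 0.01916j)
  m=-1: (-0.00538 - 0.05846j) × (-0.09842 + 0.37105j) = 0.02222 + 0.00376j  (running Σ = 0.09727 + 0.02292j)
  m=0: (-0.32849 + 0.00000j) × (-0.06005 + 0.00000j) = 0.01973 + 0.00000j  (running Σ = 0.11699 + 0.02292j)
  m=1: (0.00538 - 0.05846j) × (0.09842 + 0.37105j) = 0.02222 - 0.00376j  (running Σ = 0.13921 + 0.01916j)
  m=2: (-0.33786 - 0.06266j) × (-0.29352 + 0.16750j) = 0.10966 - 0.03820j  (running Σ = 0.24887 - 0.01904j)
  m=3: (0.08720 - 0.30894j) × (-0.08637 - 0.08768j) = -0.03462 + 0.01904j  (running Σ = 0.21426 + 0.00000j)
Accumulated sum 0.21426 + 0.00000j; after 4π/(2l+1) scaling, 0.38463 + 0.00000j ⇒ P_3 = 0.384633

0.384633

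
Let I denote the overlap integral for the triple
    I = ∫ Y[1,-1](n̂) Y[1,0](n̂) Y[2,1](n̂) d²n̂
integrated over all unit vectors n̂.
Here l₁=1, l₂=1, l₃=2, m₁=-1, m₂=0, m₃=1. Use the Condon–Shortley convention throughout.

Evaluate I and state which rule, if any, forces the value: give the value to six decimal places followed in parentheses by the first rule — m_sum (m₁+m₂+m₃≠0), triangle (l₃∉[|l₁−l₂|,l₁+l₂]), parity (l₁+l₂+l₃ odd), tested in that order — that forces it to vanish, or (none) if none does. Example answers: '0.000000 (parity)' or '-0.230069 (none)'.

m-sum 0 ✓  L=4 even ✓  0≤2≤2 ✓
Π(2lᵢ+1) = 3×3×5 = 45
triangle coeff Δ(1,1,2) = 1/30
Σ_t [0,0]: t=0:+1/1 = 1/1
(3j)²=2/15 [(1 1 2; 0 0 0)], sign=+1
Σ_t [0,0]: t=0:+1/2 = 1/2
(3j)²=1/10 [(1 1 2; -1 0 1)], sign=-1
⇒ 4πI² = 3/5
I = (-1)√(3/5/(4π)) = -0.21850969
No selection rule forces the value: the integral is nonzero (none).

-0.218510 (none)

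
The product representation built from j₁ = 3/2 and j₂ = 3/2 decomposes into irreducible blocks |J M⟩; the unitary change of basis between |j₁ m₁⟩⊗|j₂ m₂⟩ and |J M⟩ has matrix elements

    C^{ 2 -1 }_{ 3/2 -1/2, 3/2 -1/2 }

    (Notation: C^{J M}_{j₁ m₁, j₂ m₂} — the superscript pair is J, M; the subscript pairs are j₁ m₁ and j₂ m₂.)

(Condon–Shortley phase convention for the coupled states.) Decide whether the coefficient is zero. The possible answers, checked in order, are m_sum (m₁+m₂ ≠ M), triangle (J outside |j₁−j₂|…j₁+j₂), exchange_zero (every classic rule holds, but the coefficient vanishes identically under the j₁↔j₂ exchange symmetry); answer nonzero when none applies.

m-sum: m₁+m₂ = -1/2+(-1/2) = -1, M = -1  ✓
triangle: |j₁−j₂| = 0 ≤ J = 2 ≤ j₁+j₂ = 3  ✓
exchange: j₁=j₂ and m₁=m₂, and (−1)^(j₁+j₂−J) = (−1)^1 = −1 forces ⟨j₁m₁;j₂m₂|JM⟩ = −⟨j₂m₂;j₁m₁|JM⟩ = −⟨j₁m₁;j₂m₂|JM⟩ ⇒ the coefficient vanishes identically
Racah sum check: Σ_k collapses to 0 ⇒ CG = 0

exchange_zero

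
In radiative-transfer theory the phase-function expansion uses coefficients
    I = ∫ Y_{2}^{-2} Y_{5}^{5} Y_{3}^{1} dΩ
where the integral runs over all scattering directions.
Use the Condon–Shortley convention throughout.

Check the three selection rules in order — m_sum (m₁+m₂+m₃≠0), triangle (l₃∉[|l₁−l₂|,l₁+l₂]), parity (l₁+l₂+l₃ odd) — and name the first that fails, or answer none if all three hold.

azimuthal sum: -2 + 5 + 1 = 4  ✗
3 ≤ 3 ≤ 7 (triangle on l)
L = 2 + 5 + 3 = 10 (even)

m_sum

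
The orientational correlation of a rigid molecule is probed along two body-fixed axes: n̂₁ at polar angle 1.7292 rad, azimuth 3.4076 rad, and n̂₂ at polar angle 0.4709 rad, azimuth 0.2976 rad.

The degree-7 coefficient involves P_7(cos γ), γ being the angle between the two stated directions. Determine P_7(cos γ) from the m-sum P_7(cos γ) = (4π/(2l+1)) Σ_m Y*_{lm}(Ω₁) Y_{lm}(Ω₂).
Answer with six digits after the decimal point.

Summing Y*_{l m}(θ₁,φ₁)·Y_{l m}(θ₂,φ₂) over m ∈ [−7, 7]; prefactor 4π/(2·7+1) = 0.837758:
  [-7]  conj(Y_{7,-7})(Ω₁) = 0.13147 - 0.43855j ; Y_{7,-7}(Ω₂) = -0.00097 - 0.00172j ; Δ = -0.00088 + 0.00020j
  [-6]  conj(Y_{7,-6})(Ω₁) = 0.00691 - 0.27356j ; Y_{7,-6}(Ω₂) = -0.00310 - 0.01421j ; Δ = -0.00391 + 0.00075j
  [-5]  conj(Y_{7,-5})(Ω₁) = 0.05558 + 0.22636j ; Y_{7,-5}(Ω₂) = 0.00544 - 0.06554j ; Δ = 0.01514 - 0.00241j
  [-4]  conj(Y_{7,-4})(Ω₁) = 0.14299 + 0.25758j ; Y_{7,-4}(Ω₂) = 0.07535 - 0.18843j ; Δ = 0.05931 - 0.00754j
  [-3]  conj(Y_{7,-3})(Ω₁) = -0.10756 - 0.11031j ; Y_{7,-3}(Ω₂) = 0.26423 - 0.32809j ; Δ = -0.06461 + 0.00614j
  [-2]  conj(Y_{7,-2})(Ω₁) = -0.25617 - 0.15079j ; Y_{7,-2}(Ω₂) = 0.42376 - 0.28693j ; Δ = -0.15182 + 0.00961j
  [-1]  conj(Y_{7,-1})(Ω₁) = 0.11810 + 0.03218j ; Y_{7,-1}(Ω₂) = 0.13558 - 0.04158j ; Δ = 0.01735 - 0.00055j
  [+0]  conj(Y_{7,0})(Ω₁) = 0.29712 + 0.00000j ; Y_{7,0}(Ω₂) = -0.42809 + 0.00000j ; Δ = -0.12719 + 0.00000j
  [+1]  conj(Y_{7,1})(Ω₁) = -0.11810 + 0.03218j ; Y_{7,1}(Ω₂) = -0.13558 - 0.04158j ; Δ = 0.01735 + 0.00055j
  [+2]  conj(Y_{7,2})(Ω₁) = -0.25617 + 0.15079j ; Y_{7,2}(Ω₂) = 0.42376 + 0.28693j ; Δ = -0.15182 - 0.00961j
  [+3]  conj(Y_{7,3})(Ω₁) = 0.10756 - 0.11031j ; Y_{7,3}(Ω₂) = -0.26423 - 0.32809j ; Δ = -0.06461 - 0.00614j
  [+4]  conj(Y_{7,4})(Ω₁) = 0.14299 - 0.25758j ; Y_{7,4}(Ω₂) = 0.07535 + 0.18843j ; Δ = 0.05931 + 0.00754j
  [+5]  conj(Y_{7,5})(Ω₁) = -0.05558 + 0.22636j ; Y_{7,5}(Ω₂) = -0.00544 - 0.06554j ; Δ = 0.01514 + 0.00241j
  [+6]  conj(Y_{7,6})(Ω₁) = 0.00691 + 0.27356j ; Y_{7,6}(Ω₂) = -0.00310 + 0.01421j ; Δ = -0.00391 - 0.00075j
  [+7]  conj(Y_{7,7})(Ω₁) = -0.13147 - 0.43855j ; Y_{7,7}(Ω₂) = 0.00097 - 0.00172j ; Δ = -0.00088 - 0.00020j
Accumulated sum -0.38605 + 0.00000j; after 4π/(2l+1) scaling, -0.32341 + 0.00000j ⇒ P_7 = -0.323413

-0.323413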